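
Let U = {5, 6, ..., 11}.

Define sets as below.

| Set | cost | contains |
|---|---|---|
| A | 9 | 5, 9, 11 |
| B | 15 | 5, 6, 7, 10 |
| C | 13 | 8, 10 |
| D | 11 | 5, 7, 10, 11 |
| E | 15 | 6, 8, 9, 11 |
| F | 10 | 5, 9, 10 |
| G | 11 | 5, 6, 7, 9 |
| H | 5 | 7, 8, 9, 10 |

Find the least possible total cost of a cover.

A, G, H together cover every point (A ∪ G ∪ H = {5, 6, 7, 8, 9, 10, 11}); total cost 9 + 11 + 5 = 25.
No covering selection has total cost below 25.

25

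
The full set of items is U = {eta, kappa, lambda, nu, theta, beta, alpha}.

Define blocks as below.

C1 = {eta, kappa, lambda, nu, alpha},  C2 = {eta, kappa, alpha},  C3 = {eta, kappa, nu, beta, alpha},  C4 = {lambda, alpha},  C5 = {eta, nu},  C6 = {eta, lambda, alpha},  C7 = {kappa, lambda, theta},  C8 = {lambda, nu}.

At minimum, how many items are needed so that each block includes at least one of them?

2

The 2 items {eta, lambda} hit every block.
The blocks C2, C8 are pairwise disjoint, so any hitting set needs a separate item for each — at least 2. Hence 2 is optimal.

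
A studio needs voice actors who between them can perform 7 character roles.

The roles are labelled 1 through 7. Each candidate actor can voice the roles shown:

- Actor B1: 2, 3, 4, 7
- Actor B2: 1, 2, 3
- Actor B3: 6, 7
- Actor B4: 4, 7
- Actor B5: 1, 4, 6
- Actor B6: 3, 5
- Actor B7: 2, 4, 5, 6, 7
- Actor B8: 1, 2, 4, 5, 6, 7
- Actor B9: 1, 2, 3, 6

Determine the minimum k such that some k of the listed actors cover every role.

2

B8 and B9 together: B8 ∪ B9 = {1, 2, 3, 4, 5, 6, 7} — every role is covered.
No single actor has all 7 roles (the largest, B8, has 6), so 2 is optimal.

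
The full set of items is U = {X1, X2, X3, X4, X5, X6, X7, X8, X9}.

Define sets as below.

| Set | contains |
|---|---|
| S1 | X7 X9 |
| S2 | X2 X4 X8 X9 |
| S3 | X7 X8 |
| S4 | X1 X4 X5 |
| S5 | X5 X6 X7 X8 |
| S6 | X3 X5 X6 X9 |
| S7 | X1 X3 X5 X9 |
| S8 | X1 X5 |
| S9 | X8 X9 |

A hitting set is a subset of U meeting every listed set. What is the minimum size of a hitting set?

3

Take H = {X5, X7, X9}. Each listed set contains at least one of these, so H is a hitting set of size 3.
No choice of 2 items meets every set, so 3 is the minimum.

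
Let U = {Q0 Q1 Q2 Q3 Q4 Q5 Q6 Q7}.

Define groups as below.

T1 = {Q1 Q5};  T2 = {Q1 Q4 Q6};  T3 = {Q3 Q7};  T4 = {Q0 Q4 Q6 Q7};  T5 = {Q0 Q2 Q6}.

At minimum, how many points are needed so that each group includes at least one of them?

3

The 3 points {Q3, Q5, Q6} hit every group.
The groups T1, T3, T5 are pairwise disjoint, so any hitting set needs a separate point for each — at least 3. Hence 3 is optimal.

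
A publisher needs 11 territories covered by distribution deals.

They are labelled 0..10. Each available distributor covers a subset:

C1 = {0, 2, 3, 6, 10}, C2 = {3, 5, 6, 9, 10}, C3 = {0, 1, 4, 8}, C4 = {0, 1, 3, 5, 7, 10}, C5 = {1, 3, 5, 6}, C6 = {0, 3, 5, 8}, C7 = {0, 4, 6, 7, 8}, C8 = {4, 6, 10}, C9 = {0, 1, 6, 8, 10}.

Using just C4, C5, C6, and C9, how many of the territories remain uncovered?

Union of C4, C5, C6, C9 = {0, 1, 3, 5, 6, 7, 8, 10}.
Not covered: 2, 4, 9 — 3 territories.

3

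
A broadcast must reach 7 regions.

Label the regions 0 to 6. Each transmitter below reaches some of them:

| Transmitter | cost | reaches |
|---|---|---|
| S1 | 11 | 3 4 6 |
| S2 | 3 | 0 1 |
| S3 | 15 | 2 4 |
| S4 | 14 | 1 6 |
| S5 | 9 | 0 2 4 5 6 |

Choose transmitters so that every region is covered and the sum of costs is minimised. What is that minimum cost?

S1, S2, S5 together cover every region (S1 ∪ S2 ∪ S5 = {0, 1, 2, 3, 4, 5, 6}); total cost 11 + 3 + 9 = 23.
No covering selection has total cost below 23.

23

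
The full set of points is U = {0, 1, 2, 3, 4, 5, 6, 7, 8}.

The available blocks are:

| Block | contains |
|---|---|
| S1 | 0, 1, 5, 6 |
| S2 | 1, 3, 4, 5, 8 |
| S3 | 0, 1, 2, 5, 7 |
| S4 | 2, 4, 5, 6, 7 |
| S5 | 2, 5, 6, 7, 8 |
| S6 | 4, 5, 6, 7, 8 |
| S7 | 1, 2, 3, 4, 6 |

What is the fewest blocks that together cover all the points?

S2, S3, and S5 cover everything between them: the union {0, 1, 2, 3, 4, 5, 6, 7, 8} is all of U.
No 2 of the 7 blocks cover everything (all 21 combinations miss at least one point), so 3 is optimal.

3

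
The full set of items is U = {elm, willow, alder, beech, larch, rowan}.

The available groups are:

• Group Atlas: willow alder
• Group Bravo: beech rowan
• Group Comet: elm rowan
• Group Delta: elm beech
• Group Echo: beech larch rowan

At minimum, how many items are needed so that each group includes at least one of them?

3

H = {elm, alder, rowan} meets every group (each contains at least one member of H), and |H| = 3.
No choice of 2 items meets every group, so 3 is the minimum.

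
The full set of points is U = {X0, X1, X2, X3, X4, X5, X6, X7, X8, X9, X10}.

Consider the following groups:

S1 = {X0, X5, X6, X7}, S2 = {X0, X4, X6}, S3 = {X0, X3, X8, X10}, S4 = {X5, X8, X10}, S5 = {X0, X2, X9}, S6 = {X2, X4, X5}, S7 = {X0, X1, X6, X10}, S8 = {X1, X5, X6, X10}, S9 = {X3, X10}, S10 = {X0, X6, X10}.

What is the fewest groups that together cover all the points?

S1 and S2 and S3 and S5 and S7 together: S1 ∪ S2 ∪ S3 ∪ S5 ∪ S7 = {X0, X1, X2, X3, X4, X5, X6, X7, X8, X9, X10} — every point is covered.
No 4 of the 10 groups cover everything (all 210 combinations miss at least one point), so 5 is optimal.

5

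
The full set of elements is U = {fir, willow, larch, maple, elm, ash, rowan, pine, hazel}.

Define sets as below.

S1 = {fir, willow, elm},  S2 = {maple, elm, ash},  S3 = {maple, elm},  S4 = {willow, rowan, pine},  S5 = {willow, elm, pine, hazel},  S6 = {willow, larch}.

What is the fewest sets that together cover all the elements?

5

S1 and S2 and S4 and S5 and S6 together: S1 ∪ S2 ∪ S4 ∪ S5 ∪ S6 = {fir, willow, larch, maple, elm, ash, rowan, pine, hazel} — every element is covered.
No 4 of the 6 sets cover everything (all 15 combinations miss at least one element), so 5 is optimal.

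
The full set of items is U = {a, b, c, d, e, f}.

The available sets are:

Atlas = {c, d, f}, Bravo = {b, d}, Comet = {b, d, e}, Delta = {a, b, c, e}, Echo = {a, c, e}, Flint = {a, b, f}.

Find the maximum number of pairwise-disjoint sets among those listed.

2

Bravo, Echo are pairwise disjoint (Bravo={b,d}; Echo={a,c,e}).
Every remaining set overlaps one of these, and no 3 of the listed sets are pairwise disjoint, so 2 is the maximum.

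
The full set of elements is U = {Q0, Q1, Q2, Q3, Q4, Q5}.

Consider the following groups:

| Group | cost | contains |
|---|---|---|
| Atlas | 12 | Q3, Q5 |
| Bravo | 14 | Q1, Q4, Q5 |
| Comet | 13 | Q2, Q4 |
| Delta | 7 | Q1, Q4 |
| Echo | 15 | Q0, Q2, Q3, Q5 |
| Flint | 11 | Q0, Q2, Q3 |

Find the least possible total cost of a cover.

Delta, Echo together cover every element (Delta ∪ Echo = {Q0, Q1, Q2, Q3, Q4, Q5}); total cost 7 + 15 = 22.
The greedy pick Delta, Flint, Atlas costs 30; no covering selection beats 22.

22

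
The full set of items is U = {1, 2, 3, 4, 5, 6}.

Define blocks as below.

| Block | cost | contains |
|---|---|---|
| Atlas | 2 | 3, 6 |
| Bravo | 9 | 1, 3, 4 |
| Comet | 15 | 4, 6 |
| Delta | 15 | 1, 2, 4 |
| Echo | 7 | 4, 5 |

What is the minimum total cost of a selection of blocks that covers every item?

Atlas, Delta, Echo together cover every item (Atlas ∪ Delta ∪ Echo = {1, 2, 3, 4, 5, 6}); total cost 2 + 15 + 7 = 24.
No covering selection has total cost below 24.

24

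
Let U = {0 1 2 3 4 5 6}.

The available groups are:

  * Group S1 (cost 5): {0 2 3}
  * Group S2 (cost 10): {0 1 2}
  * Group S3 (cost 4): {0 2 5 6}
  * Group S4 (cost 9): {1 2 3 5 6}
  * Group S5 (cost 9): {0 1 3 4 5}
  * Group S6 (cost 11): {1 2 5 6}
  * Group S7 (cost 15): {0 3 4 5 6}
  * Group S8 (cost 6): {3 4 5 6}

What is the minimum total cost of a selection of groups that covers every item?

S3, S5 together cover every item (S3 ∪ S5 = {0, 1, 2, 3, 4, 5, 6}); total cost 4 + 9 = 13.
No covering selection has total cost below 13.

13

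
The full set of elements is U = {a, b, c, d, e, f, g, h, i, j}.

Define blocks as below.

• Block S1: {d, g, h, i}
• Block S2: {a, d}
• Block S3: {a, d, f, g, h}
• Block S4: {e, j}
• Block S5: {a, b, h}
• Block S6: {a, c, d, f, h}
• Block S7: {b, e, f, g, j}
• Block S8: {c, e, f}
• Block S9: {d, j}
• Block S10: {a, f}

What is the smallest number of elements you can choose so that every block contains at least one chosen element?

3

The 3 elements {a, d, e} hit every block.
The blocks S5, S8, S9 are pairwise disjoint, so any hitting set needs a separate element for each — at least 3. Hence 3 is optimal.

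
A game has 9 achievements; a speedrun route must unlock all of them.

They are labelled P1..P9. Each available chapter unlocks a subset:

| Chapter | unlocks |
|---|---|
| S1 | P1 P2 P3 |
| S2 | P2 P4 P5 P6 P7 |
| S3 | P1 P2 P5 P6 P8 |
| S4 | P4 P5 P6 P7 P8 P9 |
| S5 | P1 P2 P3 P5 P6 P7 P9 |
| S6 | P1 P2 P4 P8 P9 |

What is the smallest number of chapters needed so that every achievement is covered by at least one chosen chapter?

Take {S1, S4}. Their union is {P1, P2, P3, P4, P5, P6, P7, P8, P9}, which is all 9 achievements.
No single chapter has all 9 achievements (the largest, S5, has 7), so 2 is optimal.

2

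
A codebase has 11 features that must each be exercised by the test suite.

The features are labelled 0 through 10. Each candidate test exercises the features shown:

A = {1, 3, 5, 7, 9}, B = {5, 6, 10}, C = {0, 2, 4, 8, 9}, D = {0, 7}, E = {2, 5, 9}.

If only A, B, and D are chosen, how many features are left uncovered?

3

Union of A, B, D = {0, 1, 3, 5, 6, 7, 9, 10}.
Not covered: 2, 4, 8 — 3 features.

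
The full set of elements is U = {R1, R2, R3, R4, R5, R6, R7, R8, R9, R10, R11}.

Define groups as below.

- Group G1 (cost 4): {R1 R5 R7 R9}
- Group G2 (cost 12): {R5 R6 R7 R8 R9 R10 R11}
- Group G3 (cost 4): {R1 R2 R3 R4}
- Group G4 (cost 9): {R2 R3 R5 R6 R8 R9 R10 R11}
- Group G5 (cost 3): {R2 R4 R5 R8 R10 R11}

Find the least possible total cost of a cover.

G1, G4, G5 together cover every element (G1 ∪ G4 ∪ G5 = {R1, R2, R3, R4, R5, R6, R7, R8, R9, R10, R11}); total cost 4 + 9 + 3 = 16.
The greedy pick G5, G1, G3, G4 costs 20; no covering selection beats 16.

16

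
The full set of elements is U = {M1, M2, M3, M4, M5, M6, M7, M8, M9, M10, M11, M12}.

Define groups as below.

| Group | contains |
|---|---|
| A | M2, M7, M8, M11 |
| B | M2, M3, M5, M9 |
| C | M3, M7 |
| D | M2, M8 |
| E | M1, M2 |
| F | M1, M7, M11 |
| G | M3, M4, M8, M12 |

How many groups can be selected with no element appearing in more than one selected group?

C, D are pairwise disjoint (C={M3,M7}; D={M2,M8}).
Every remaining group overlaps one of these, and no 3 of the listed groups are pairwise disjoint, so 2 is the maximum.

2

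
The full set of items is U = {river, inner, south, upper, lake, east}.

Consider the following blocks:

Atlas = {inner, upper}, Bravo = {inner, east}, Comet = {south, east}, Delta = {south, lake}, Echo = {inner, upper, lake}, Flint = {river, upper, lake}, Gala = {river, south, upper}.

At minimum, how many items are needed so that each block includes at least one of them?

The 3 items {river, inner, south} hit every block.
No choice of 2 items meets every block, so 3 is the minimum.

3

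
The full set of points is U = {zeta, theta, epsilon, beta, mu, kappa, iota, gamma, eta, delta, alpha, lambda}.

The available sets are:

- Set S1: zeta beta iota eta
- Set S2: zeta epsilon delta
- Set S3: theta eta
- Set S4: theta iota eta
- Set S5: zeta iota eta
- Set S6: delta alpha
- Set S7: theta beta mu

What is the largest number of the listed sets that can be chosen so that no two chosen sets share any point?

S5, S6, S7 are pairwise disjoint (S5={zeta,iota,eta}; S6={delta,alpha}; S7={theta,beta,mu}).
Every remaining set overlaps one of these, and no 4 of the listed sets are pairwise disjoint, so 3 is the maximum.

3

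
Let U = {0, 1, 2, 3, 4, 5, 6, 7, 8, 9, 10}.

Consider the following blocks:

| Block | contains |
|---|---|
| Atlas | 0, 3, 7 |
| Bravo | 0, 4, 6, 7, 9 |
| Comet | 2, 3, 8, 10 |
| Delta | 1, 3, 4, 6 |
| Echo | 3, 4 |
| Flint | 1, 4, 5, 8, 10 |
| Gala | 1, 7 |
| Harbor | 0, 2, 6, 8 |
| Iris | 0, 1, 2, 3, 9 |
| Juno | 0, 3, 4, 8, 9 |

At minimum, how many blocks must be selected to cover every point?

Bravo and Comet and Flint together: Bravo ∪ Comet ∪ Flint = {0, 1, 2, 3, 4, 5, 6, 7, 8, 9, 10} — every point is covered.
Each block has at most 5 points, and 2·5 = 10 < 11 — so at least 3 blocks are needed, and 3 is optimal.

3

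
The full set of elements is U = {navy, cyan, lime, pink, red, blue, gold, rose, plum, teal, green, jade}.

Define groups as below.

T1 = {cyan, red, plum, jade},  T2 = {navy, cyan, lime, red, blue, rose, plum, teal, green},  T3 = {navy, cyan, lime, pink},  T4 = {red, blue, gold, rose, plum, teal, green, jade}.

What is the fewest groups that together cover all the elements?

T3 and T4 cover everything between them: the union {navy, cyan, lime, pink, red, blue, gold, rose, plum, teal, green, jade} is all of U.
No single group has all 12 elements (the largest, T2, has 9), so 2 is optimal.

2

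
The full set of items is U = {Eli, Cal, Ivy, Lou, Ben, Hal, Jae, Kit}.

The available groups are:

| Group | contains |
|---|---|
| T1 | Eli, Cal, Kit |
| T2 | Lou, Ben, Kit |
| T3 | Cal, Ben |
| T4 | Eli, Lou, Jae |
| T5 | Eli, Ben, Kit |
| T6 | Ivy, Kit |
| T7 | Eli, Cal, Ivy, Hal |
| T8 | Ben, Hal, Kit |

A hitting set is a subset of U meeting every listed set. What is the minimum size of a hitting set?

3

H = {Cal, Lou, Kit} meets every group (each contains at least one member of H), and |H| = 3.
The groups T3, T4, T6 are pairwise disjoint, so any hitting set needs a separate item for each — at least 3. Hence 3 is optimal.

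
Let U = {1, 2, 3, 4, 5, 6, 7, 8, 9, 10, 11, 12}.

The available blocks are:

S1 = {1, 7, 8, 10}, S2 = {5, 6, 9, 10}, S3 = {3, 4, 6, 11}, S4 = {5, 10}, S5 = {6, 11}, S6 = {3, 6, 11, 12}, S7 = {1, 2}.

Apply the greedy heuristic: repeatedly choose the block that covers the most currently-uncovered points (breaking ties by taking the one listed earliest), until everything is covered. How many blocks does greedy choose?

Greedy: pick S1 (covers 4 new) → pick S3 (covers 4 new) → pick S2 (covers 2 new) → pick S6 (covers 1 new) → pick S7 (covers 1 new). Total picks: 5.

5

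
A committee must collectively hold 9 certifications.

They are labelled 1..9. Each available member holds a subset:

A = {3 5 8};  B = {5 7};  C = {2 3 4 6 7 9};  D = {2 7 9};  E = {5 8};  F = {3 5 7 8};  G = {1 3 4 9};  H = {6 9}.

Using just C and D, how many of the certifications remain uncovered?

Union of C, D = {2, 3, 4, 6, 7, 9}.
Not covered: 1, 5, 8 — 3 certifications.

3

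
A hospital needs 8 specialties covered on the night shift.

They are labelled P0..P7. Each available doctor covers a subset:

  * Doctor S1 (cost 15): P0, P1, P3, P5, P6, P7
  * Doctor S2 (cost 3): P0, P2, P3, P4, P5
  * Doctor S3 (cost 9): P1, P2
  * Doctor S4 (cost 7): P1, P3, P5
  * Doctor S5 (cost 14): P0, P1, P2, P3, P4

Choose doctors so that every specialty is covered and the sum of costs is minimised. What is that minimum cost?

S1, S2 together cover every specialty (S1 ∪ S2 = {P0, P1, P2, P3, P4, P5, P6, P7}); total cost 15 + 3 = 18.
No covering selection has total cost below 18.

18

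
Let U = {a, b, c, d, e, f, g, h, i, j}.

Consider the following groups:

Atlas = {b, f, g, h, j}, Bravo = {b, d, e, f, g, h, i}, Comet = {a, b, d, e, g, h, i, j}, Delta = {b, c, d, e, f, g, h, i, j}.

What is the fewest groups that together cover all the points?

Comet and Delta together: Comet ∪ Delta = {a, b, c, d, e, f, g, h, i, j} — every point is covered.
No single group has all 10 points (the largest, Delta, has 9), so 2 is optimal.

2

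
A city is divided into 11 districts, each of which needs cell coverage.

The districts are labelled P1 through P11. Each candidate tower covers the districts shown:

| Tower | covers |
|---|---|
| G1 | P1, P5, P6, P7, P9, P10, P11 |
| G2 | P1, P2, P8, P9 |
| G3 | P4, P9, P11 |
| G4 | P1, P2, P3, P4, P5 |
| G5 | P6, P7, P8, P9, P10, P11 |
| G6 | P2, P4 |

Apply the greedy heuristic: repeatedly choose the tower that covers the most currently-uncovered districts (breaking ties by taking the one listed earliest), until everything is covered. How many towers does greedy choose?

Greedy: pick G1 (covers 7 new) → pick G4 (covers 3 new) → pick G2 (covers 1 new). Total picks: 3.
(The true minimum cover uses only 2 towers, so greedy is not optimal here.)

3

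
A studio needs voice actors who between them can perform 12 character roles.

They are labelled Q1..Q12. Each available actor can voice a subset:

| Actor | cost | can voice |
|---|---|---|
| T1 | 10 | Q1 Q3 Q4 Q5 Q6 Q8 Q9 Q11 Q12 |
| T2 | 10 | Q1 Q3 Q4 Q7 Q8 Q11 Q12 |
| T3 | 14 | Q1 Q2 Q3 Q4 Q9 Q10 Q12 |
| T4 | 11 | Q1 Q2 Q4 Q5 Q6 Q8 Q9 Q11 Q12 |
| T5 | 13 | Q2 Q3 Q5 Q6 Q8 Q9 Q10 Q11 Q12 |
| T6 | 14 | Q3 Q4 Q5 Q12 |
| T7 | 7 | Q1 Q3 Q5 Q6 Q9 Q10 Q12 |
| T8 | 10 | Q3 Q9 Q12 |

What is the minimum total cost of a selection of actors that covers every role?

T2, T5 together cover every role (T2 ∪ T5 = {Q1, Q2, Q3, Q4, Q5, Q6, Q7, Q8, Q9, Q10, Q11, Q12}); total cost 10 + 13 = 23.
The greedy pick T7, T2, T4 costs 28; no covering selection beats 23.

23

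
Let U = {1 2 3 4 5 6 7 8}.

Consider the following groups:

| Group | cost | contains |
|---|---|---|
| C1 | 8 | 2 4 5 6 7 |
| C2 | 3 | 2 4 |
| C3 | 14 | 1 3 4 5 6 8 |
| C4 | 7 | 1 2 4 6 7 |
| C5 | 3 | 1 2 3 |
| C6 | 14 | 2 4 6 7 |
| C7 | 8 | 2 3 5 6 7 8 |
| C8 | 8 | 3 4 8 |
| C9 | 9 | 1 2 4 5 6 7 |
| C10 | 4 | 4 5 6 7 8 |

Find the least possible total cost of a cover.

C5, C10 together cover every point (C5 ∪ C10 = {1, 2, 3, 4, 5, 6, 7, 8}); total cost 3 + 4 = 7.
No covering selection has total cost below 7.

7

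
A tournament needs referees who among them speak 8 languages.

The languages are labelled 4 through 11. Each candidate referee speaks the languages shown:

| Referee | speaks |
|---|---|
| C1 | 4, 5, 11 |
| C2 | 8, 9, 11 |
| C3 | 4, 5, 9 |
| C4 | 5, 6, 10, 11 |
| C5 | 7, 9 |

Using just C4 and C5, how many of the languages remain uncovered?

2

Union of C4, C5 = {5, 6, 7, 9, 10, 11}.
Not covered: 4, 8 — 2 languages.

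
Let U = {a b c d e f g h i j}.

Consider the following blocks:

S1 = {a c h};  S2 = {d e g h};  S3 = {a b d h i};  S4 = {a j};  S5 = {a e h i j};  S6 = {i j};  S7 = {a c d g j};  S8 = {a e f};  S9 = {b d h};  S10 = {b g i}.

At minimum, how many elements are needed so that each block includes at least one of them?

T = {a, h, i} meets every block (each contains at least one member of T), and |T| = 3.
The blocks S6, S8, S9 are pairwise disjoint, so any hitting set needs a separate element for each — at least 3. Hence 3 is optimal.

3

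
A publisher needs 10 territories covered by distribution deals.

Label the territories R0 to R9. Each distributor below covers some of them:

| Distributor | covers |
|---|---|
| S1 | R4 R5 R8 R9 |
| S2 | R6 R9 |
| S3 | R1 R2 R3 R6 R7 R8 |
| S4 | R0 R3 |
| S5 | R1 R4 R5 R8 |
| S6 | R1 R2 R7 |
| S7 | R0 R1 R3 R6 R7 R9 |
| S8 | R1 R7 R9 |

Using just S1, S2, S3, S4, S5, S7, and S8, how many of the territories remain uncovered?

0

Union of S1, S2, S3, S4, S5, S7, S8 = {R0, R1, R2, R3, R4, R5, R6, R7, R8, R9} — that's every territory, so 0 are uncovered.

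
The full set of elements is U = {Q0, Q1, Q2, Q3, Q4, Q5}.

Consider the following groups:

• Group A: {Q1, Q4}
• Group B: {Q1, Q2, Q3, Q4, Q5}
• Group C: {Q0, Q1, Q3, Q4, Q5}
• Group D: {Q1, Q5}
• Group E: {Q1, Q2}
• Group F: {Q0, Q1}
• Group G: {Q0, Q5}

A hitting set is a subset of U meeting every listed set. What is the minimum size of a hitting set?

Take H = {Q0, Q1}. Each listed group contains at least one of these, so H is a hitting set of size 2.
The groups A, G are pairwise disjoint, so any hitting set needs a separate element for each — at least 2. Hence 2 is optimal.

2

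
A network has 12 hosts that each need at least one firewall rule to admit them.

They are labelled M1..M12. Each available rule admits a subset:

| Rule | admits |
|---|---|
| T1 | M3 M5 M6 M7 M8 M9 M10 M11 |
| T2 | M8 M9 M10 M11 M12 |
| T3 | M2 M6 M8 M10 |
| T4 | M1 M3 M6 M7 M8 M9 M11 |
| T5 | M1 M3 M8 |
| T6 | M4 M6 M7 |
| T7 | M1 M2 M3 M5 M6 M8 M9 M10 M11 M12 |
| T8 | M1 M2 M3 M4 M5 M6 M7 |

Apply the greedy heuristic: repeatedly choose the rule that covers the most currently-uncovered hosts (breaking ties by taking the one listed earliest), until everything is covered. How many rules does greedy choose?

Greedy: pick T7 (covers 10 new) → pick T6 (covers 2 new). Total picks: 2.

2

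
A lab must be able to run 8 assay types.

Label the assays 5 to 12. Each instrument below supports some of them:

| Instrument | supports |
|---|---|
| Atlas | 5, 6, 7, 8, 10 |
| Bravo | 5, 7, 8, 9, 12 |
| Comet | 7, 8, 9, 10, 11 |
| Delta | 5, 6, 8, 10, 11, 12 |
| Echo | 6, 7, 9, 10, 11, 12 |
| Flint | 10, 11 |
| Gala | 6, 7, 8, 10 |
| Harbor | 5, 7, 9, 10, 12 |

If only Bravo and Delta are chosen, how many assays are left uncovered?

Union of Bravo, Delta = {5, 6, 7, 8, 9, 10, 11, 12} — that's every assay, so 0 are uncovered.

0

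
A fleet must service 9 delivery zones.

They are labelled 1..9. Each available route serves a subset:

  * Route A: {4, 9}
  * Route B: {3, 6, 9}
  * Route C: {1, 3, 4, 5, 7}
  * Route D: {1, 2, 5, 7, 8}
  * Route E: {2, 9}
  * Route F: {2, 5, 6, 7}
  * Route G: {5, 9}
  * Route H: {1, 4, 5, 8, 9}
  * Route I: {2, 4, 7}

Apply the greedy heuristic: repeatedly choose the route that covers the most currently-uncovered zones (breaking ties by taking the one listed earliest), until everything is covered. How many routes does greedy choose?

Greedy: pick C (covers 5 new) → pick B (covers 2 new) → pick D (covers 2 new). Total picks: 3.

3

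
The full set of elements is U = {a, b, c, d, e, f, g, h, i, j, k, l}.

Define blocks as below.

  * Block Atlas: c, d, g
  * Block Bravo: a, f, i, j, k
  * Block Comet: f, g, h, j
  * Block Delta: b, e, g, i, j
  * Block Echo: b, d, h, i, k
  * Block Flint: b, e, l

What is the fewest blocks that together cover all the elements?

4

Atlas and Bravo and Comet and Flint together: Atlas ∪ Bravo ∪ Comet ∪ Flint = {a, b, c, d, e, f, g, h, i, j, k, l} — every element is covered.
Only Bravo contains a, so Bravo is forced; the remaining 7 elements need at least 3 more blocks (each remaining block adds at most 3) — so at least 4 blocks are needed, and 4 is optimal.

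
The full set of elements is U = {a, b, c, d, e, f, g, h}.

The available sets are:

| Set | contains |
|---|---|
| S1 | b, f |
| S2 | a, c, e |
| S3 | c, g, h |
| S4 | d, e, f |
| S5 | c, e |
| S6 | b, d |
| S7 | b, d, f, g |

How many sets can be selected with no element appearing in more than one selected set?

S1, S5 are pairwise disjoint (S1={b,f}; S5={c,e}).
Every remaining set overlaps one of these, and no 3 of the listed sets are pairwise disjoint, so 2 is the maximum.

2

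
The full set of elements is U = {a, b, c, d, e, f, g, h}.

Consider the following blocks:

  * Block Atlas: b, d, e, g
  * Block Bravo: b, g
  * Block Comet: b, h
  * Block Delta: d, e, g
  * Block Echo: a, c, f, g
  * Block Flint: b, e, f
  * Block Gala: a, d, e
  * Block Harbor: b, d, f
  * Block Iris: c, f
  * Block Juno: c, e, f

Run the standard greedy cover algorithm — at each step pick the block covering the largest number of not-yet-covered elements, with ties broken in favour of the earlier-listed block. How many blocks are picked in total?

3

Greedy: pick Atlas (covers 4 new) → pick Echo (covers 3 new) → pick Comet (covers 1 new). Total picks: 3.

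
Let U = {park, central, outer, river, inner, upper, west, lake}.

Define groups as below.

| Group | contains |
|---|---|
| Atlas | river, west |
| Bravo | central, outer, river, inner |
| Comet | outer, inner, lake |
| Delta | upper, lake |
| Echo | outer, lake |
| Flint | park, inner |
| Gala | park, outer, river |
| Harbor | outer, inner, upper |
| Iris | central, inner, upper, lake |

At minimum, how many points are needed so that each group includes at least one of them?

3

Take H = {river, inner, lake}. Each listed group contains at least one of these, so H is a hitting set of size 3.
The groups Atlas, Delta, Flint are pairwise disjoint, so any hitting set needs a separate point for each — at least 3. Hence 3 is optimal.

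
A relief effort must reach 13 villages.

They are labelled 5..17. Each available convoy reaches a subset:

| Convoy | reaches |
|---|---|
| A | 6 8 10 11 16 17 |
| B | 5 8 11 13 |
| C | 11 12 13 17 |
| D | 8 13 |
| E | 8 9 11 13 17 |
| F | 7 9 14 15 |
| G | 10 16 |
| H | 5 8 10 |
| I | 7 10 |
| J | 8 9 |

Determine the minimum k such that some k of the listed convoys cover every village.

Take {A, C, F, H}. Their union is {5, 6, 7, 8, 9, 10, 11, 12, 13, 14, 15, 16, 17}, which is all 13 villages.
Only C contains 12, so C is forced; the remaining 9 villages need at least 3 more convoys (each remaining convoy adds at most 4) — so at least 4 convoys are needed, and 4 is optimal.

4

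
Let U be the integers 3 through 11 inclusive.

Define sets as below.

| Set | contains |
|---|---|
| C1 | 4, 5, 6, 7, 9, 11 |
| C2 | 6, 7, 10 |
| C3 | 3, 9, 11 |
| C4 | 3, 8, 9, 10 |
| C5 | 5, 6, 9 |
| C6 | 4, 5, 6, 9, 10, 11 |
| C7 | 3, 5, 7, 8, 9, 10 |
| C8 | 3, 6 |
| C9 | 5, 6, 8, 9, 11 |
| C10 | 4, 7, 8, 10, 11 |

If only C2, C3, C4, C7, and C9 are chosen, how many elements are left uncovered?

1

Union of C2, C3, C4, C7, C9 = {3, 5, 6, 7, 8, 9, 10, 11}.
Not covered: 4 — 1 element.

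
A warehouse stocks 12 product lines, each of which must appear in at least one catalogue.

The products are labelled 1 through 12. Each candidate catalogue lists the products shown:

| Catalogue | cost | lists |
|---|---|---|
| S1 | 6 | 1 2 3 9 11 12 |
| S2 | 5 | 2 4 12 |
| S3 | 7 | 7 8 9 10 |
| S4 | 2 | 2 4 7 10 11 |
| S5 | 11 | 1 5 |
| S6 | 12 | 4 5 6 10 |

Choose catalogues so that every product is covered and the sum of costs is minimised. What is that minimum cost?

S1, S3, S6 together cover every product (S1 ∪ S3 ∪ S6 = {1, 2, 3, 4, 5, 6, 7, 8, 9, 10, 11, 12}); total cost 6 + 7 + 12 = 25.
The greedy pick S4, S1, S6, S3 costs 27; no covering selection beats 25.

25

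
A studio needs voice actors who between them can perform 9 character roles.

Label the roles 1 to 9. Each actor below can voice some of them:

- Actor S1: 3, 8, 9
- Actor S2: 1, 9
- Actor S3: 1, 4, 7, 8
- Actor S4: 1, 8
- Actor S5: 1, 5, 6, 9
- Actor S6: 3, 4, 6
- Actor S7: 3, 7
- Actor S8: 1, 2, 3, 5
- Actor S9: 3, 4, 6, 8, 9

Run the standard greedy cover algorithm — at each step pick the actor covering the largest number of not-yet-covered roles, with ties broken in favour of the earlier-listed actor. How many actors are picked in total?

3

Greedy: pick S9 (covers 5 new) → pick S8 (covers 3 new) → pick S3 (covers 1 new). Total picks: 3.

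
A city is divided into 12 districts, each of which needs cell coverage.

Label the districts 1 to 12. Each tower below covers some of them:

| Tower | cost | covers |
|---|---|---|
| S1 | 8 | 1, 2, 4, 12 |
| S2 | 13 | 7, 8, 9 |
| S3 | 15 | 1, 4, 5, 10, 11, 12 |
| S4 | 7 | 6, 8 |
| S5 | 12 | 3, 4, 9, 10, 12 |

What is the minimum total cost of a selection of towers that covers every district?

S1, S2, S3, S4, S5 together cover every district (S1 ∪ S2 ∪ S3 ∪ S4 ∪ S5 = {1, 2, 3, 4, 5, 6, 7, 8, 9, 10, 11, 12}); total cost 8 + 13 + 15 + 7 + 12 = 55.
No covering selection has total cost below 55.

55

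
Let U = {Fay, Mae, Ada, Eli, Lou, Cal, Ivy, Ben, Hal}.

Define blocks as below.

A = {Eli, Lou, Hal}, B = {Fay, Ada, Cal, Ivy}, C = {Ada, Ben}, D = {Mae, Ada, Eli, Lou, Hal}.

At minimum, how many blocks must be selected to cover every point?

3

B and C and D together: B ∪ C ∪ D = {Fay, Mae, Ada, Eli, Lou, Cal, Ivy, Ben, Hal} — every point is covered.
Only B contains Fay, so B is forced; the remaining 5 points need at least 2 more blocks (each remaining block adds at most 4) — so at least 3 blocks are needed, and 3 is optimal.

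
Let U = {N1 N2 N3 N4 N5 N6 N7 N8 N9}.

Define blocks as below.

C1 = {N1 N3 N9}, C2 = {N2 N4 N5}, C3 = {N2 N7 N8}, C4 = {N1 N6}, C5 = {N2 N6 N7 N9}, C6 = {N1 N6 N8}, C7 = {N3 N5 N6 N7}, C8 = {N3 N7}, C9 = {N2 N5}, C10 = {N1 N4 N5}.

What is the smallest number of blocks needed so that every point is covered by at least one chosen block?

4

C3 and C5 and C8 and C10 together: C3 ∪ C5 ∪ C8 ∪ C10 = {N1, N2, N3, N4, N5, N6, N7, N8, N9} — every point is covered.
No 3 of the 10 blocks cover everything (all 120 combinations miss at least one point), so 4 is optimal.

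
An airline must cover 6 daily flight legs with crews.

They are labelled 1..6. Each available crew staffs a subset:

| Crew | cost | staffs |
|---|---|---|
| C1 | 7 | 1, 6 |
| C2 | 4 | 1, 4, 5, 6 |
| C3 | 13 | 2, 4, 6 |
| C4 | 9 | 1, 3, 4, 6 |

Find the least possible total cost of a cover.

C2, C3, C4 together cover every leg (C2 ∪ C3 ∪ C4 = {1, 2, 3, 4, 5, 6}); total cost 4 + 13 + 9 = 26.
No covering selection has total cost below 26.

26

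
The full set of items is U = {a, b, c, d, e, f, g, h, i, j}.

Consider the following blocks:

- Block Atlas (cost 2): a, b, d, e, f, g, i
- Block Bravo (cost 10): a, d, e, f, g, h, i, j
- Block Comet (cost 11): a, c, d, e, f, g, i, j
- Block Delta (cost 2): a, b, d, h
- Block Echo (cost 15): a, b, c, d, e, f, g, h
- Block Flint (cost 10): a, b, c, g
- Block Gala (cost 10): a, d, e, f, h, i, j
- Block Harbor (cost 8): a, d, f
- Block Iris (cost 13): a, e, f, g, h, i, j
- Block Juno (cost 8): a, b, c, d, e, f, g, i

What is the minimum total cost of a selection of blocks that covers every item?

Comet, Delta together cover every item (Comet ∪ Delta = {a, b, c, d, e, f, g, h, i, j}); total cost 11 + 2 = 13.
The greedy pick Atlas, Delta, Comet costs 15; no covering selection beats 13.

13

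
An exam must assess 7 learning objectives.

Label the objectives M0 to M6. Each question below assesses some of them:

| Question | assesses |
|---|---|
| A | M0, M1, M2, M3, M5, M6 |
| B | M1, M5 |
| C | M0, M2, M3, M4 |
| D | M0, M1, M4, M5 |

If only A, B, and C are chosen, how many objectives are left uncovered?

Union of A, B, C = {M0, M1, M2, M3, M4, M5, M6} — that's every objective, so 0 are uncovered.

0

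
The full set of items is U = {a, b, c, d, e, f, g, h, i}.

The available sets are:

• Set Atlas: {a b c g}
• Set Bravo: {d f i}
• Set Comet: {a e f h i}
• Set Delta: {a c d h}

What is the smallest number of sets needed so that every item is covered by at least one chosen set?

Atlas, Comet, and Delta cover everything between them: the union {a, b, c, d, e, f, g, h, i} is all of U.
Only Atlas contains b, so Atlas is forced; the remaining 5 items need at least 2 more sets (each remaining set adds at most 4) — so at least 3 sets are needed, and 3 is optimal.

3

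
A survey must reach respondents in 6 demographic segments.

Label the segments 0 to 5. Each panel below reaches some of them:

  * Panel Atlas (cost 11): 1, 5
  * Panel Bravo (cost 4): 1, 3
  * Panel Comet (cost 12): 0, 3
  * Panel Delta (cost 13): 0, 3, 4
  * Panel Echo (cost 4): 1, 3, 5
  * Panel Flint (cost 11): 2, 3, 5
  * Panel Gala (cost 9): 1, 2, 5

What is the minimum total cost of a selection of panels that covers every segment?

Delta, Gala together cover every segment (Delta ∪ Gala = {0, 1, 2, 3, 4, 5}); total cost 13 + 9 = 22.
The greedy pick Echo, Delta, Gala costs 26; no covering selection beats 22.

22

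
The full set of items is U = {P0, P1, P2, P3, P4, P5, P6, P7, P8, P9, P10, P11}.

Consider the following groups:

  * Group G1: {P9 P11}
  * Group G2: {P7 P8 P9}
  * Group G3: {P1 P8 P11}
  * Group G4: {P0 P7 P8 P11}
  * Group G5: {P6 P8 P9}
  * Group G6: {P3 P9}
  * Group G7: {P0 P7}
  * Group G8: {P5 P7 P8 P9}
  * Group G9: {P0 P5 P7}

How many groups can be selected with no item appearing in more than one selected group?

G3, G6, G9 are pairwise disjoint (G3={P1,P8,P11}; G6={P3,P9}; G9={P0,P5,P7}).
Every remaining group overlaps one of these, and no 4 of the listed groups are pairwise disjoint, so 3 is the maximum.

3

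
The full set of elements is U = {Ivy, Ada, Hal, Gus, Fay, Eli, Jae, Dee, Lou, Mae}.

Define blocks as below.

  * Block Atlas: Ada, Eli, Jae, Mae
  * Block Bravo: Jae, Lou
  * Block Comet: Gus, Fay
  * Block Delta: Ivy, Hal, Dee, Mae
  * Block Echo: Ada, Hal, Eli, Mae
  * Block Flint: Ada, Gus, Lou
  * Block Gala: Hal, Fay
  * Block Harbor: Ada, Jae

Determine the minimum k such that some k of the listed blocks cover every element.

4

Take {Atlas, Delta, Flint, Gala}. Their union is {Ivy, Ada, Hal, Gus, Fay, Eli, Jae, Dee, Lou, Mae}, which is all 10 elements.
No 3 of the 8 blocks cover everything (all 56 combinations miss at least one element), so 4 is optimal.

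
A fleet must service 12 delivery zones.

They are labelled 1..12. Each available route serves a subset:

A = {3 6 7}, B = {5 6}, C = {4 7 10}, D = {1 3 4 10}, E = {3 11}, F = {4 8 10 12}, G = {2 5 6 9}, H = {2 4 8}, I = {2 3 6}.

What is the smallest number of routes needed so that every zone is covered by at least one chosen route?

5

Take {A, D, E, F, G}. Their union is {1, 2, 3, 4, 5, 6, 7, 8, 9, 10, 11, 12}, which is all 12 zones.
No 4 of the 9 routes cover everything (all 126 combinations miss at least one zone), so 5 is optimal.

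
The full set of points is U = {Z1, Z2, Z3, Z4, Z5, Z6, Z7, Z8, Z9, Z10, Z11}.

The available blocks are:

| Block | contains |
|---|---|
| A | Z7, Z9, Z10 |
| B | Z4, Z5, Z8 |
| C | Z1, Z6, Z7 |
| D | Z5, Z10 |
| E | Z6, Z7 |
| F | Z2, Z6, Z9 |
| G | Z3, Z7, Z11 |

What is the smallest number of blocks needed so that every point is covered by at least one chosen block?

5

Take {A, B, C, F, G}. Their union is {Z1, Z2, Z3, Z4, Z5, Z6, Z7, Z8, Z9, Z10, Z11}, which is all 11 points.
No 4 of the 7 blocks cover everything (all 35 combinations miss at least one point), so 5 is optimal.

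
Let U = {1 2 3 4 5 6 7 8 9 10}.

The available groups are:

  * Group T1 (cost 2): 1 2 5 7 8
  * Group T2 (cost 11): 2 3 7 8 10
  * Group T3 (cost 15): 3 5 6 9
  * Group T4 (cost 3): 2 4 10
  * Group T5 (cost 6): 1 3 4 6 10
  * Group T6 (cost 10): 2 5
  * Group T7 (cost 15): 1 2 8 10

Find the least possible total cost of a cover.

T1, T3, T4 together cover every element (T1 ∪ T3 ∪ T4 = {1, 2, 3, 4, 5, 6, 7, 8, 9, 10}); total cost 2 + 15 + 3 = 20.
The greedy pick T1, T4, T5, T3 costs 26; no covering selection beats 20.

20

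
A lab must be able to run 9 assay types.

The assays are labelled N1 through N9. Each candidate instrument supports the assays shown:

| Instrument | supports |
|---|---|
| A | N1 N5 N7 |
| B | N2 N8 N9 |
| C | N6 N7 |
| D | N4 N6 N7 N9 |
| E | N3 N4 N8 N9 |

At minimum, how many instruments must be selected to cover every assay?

Take {A, B, C, E}. Their union is {N1, N2, N3, N4, N5, N6, N7, N8, N9}, which is all 9 assays.
No 3 of the 5 instruments cover everything (all 10 combinations miss at least one assay), so 4 is optimal.

4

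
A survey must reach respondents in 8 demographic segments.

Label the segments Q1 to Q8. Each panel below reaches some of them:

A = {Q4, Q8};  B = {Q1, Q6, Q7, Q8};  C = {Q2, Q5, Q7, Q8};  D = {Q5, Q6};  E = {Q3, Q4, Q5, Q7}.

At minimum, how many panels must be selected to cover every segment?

3

Take {B, C, E}. Their union is {Q1, Q2, Q3, Q4, Q5, Q6, Q7, Q8}, which is all 8 segments.
Only B contains Q1, so B is forced; the remaining 4 segments need at least 2 more panels (each remaining panel adds at most 3) — so at least 3 panels are needed, and 3 is optimal.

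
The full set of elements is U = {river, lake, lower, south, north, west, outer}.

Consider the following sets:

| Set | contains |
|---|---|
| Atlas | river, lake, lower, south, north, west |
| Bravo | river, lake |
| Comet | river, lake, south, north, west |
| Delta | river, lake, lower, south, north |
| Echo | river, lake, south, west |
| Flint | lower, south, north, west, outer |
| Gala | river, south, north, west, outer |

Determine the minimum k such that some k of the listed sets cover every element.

Atlas and Gala cover everything between them: the union {river, lake, lower, south, north, west, outer} is all of U.
No single set has all 7 elements (the largest, Atlas, has 6), so 2 is optimal.

2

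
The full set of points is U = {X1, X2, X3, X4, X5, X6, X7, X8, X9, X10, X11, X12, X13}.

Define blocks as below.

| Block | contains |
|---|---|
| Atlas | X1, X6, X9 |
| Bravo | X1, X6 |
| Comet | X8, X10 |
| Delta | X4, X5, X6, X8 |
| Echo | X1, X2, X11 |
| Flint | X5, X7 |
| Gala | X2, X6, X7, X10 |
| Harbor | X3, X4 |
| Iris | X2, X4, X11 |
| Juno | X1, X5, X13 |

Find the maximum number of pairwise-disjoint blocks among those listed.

4

Bravo, Comet, Flint, Iris are pairwise disjoint (Bravo={X1,X6}; Comet={X8,X10}; Flint={X5,X7}; Iris={X2,X4,X11}).
Every remaining block overlaps one of these, and no 5 of the listed blocks are pairwise disjoint, so 4 is the maximum.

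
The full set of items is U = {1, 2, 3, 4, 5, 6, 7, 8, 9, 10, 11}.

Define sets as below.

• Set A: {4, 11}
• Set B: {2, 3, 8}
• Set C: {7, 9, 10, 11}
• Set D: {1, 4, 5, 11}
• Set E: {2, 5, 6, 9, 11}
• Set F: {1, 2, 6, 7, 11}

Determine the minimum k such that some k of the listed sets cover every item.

4

B and C and D and F together: B ∪ C ∪ D ∪ F = {1, 2, 3, 4, 5, 6, 7, 8, 9, 10, 11} — every item is covered.
Only C contains 10, so C is forced; the remaining 7 items need at least 3 more sets (each remaining set adds at most 3) — so at least 4 sets are needed, and 4 is optimal.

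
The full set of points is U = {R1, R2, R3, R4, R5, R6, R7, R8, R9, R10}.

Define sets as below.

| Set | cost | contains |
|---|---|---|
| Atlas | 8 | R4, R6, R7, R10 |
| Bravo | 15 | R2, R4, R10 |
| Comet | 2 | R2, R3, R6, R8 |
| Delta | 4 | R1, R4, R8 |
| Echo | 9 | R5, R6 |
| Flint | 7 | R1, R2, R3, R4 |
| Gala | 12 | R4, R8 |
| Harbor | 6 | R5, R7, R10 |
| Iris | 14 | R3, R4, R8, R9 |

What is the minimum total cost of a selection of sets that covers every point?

Comet, Delta, Harbor, Iris together cover every point (Comet ∪ Delta ∪ Harbor ∪ Iris = {R1, R2, R3, R4, R5, R6, R7, R8, R9, R10}); total cost 2 + 4 + 6 + 14 = 26.
No covering selection has total cost below 26.

26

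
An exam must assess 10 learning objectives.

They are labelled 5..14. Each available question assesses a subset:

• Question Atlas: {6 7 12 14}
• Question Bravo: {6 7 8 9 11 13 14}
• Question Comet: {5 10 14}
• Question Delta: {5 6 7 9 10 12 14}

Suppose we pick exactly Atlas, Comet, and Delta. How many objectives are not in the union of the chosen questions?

3

Union of Atlas, Comet, Delta = {5, 6, 7, 9, 10, 12, 14}.
Not covered: 8, 11, 13 — 3 objectives.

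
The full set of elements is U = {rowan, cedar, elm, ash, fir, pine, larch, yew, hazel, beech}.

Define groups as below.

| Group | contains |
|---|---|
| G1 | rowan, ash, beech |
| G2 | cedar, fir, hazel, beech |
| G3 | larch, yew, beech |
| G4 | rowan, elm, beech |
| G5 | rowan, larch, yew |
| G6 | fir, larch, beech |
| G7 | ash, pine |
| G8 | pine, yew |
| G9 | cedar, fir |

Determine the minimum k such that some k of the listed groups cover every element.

G2, G4, G5, and G7 cover everything between them: the union {rowan, cedar, elm, ash, fir, pine, larch, yew, hazel, beech} is all of U.
Only G4 contains elm, so G4 is forced; the remaining 7 elements need at least 3 more groups (each remaining group adds at most 3) — so at least 4 groups are needed, and 4 is optimal.

4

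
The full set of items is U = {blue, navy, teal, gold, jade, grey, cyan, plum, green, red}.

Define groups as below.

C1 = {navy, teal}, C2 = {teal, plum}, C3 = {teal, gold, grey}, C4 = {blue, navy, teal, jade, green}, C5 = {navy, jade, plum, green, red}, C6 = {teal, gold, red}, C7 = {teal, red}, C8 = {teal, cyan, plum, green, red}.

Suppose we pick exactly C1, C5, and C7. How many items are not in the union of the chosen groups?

Union of C1, C5, C7 = {navy, teal, jade, plum, green, red}.
Not covered: blue, gold, grey, cyan — 4 items.

4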